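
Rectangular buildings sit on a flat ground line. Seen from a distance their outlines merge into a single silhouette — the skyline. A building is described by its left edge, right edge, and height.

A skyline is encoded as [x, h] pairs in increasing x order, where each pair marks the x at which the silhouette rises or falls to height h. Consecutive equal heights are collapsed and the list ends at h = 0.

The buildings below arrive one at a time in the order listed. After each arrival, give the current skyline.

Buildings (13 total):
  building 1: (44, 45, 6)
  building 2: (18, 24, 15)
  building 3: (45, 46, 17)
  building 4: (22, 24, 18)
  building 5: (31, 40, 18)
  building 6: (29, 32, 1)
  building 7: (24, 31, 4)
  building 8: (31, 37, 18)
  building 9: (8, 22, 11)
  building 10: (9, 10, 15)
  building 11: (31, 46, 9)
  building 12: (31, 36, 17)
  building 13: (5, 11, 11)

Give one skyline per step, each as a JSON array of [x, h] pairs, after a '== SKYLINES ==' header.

== SKYLINES ==
[[44,6],[45,0]]
[[18,15],[24,0],[44,6],[45,0]]
[[18,15],[24,0],[44,6],[45,17],[46,0]]
[[18,15],[22,18],[24,0],[44,6],[45,17],[46,0]]
[[18,15],[22,18],[24,0],[31,18],[40,0],[44,6],[45,17],[46,0]]
[[18,15],[22,18],[24,0],[29,1],[31,18],[40,0],[44,6],[45,17],[46,0]]
[[18,15],[22,18],[24,4],[31,18],[40,0],[44,6],[45,17],[46,0]]
[[18,15],[22,18],[24,4],[31,18],[40,0],[44,6],[45,17],[46,0]]
[[8,11],[18,15],[22,18],[24,4],[31,18],[40,0],[44,6],[45,17],[46,0]]
[[8,11],[9,15],[10,11],[18,15],[22,18],[24,4],[31,18],[40,0],[44,6],[45,17],[46,0]]
[[8,11],[9,15],[10,11],[18,15],[22,18],[24,4],[31,18],[40,9],[45,17],[46,0]]
[[8,11],[9,15],[10,11],[18,15],[22,18],[24,4],[31,18],[40,9],[45,17],[46,0]]
[[5,11],[9,15],[10,11],[18,15],[22,18],[24,4],[31,18],[40,9],[45,17],[46,0]]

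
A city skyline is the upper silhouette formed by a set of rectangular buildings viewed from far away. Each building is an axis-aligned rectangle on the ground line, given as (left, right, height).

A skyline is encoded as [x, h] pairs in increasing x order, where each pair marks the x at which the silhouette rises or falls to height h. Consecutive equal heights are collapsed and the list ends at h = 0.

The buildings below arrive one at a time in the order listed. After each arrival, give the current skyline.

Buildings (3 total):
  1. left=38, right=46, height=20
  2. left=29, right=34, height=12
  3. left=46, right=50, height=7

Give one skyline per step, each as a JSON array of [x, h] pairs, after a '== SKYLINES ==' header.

== SKYLINES ==
[[38,20],[46,0]]
[[29,12],[34,0],[38,20],[46,0]]
[[29,12],[34,0],[38,20],[46,7],[50,0]]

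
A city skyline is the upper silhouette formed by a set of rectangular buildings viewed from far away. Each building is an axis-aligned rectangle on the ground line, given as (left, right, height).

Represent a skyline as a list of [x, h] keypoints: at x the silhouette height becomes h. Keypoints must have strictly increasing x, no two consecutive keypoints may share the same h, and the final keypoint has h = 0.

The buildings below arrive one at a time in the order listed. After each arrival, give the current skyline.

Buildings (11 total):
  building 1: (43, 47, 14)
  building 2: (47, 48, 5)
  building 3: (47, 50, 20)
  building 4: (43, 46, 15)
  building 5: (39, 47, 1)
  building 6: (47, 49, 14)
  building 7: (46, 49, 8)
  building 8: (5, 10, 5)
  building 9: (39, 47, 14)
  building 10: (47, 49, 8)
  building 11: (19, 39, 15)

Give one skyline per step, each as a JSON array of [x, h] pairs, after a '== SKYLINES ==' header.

== SKYLINES ==
[[43,14],[47,0]]
[[43,14],[47,5],[48,0]]
[[43,14],[47,20],[50,0]]
[[43,15],[46,14],[47,20],[50,0]]
[[39,1],[43,15],[46,14],[47,20],[50,0]]
[[39,1],[43,15],[46,14],[47,20],[50,0]]
[[39,1],[43,15],[46,14],[47,20],[50,0]]
[[5,5],[10,0],[39,1],[43,15],[46,14],[47,20],[50,0]]
[[5,5],[10,0],[39,14],[43,15],[46,14],[47,20],[50,0]]
[[5,5],[10,0],[39,14],[43,15],[46,14],[47,20],[50,0]]
[[5,5],[10,0],[19,15],[39,14],[43,15],[46,14],[47,20],[50,0]]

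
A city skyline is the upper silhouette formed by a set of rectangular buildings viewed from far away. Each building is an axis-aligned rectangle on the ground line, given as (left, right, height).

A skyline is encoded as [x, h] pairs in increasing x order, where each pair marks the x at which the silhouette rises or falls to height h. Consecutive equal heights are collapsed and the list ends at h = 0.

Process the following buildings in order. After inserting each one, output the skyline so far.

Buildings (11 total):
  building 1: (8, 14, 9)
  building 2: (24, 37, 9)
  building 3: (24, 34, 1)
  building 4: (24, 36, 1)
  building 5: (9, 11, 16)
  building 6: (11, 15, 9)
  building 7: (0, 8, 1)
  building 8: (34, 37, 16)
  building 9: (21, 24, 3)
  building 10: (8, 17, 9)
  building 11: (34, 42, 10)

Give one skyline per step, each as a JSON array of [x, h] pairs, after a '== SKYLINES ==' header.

== SKYLINES ==
[[8,9],[14,0]]
[[8,9],[14,0],[24,9],[37,0]]
[[8,9],[14,0],[24,9],[37,0]]
[[8,9],[14,0],[24,9],[37,0]]
[[8,9],[9,16],[11,9],[14,0],[24,9],[37,0]]
[[8,9],[9,16],[11,9],[15,0],[24,9],[37,0]]
[[0,1],[8,9],[9,16],[11,9],[15,0],[24,9],[37,0]]
[[0,1],[8,9],[9,16],[11,9],[15,0],[24,9],[34,16],[37,0]]
[[0,1],[8,9],[9,16],[11,9],[15,0],[21,3],[24,9],[34,16],[37,0]]
[[0,1],[8,9],[9,16],[11,9],[17,0],[21,3],[24,9],[34,16],[37,0]]
[[0,1],[8,9],[9,16],[11,9],[17,0],[21,3],[24,9],[34,16],[37,10],[42,0]]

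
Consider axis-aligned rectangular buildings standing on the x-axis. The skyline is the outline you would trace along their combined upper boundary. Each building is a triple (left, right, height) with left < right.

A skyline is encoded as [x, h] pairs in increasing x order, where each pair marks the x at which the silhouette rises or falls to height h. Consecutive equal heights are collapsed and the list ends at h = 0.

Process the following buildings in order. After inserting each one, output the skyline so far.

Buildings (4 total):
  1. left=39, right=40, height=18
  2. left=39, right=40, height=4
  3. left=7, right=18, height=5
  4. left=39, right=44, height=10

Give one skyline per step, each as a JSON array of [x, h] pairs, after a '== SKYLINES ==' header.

== SKYLINES ==
[[39,18],[40,0]]
[[39,18],[40,0]]
[[7,5],[18,0],[39,18],[40,0]]
[[7,5],[18,0],[39,18],[40,10],[44,0]]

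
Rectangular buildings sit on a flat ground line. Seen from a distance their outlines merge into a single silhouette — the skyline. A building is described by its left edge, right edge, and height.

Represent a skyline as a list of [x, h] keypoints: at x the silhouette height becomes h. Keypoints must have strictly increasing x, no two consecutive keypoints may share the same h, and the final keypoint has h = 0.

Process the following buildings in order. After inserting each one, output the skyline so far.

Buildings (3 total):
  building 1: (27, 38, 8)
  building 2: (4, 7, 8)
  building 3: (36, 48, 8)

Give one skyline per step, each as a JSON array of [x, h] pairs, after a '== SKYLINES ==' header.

== SKYLINES ==
[[27,8],[38,0]]
[[4,8],[7,0],[27,8],[38,0]]
[[4,8],[7,0],[27,8],[48,0]]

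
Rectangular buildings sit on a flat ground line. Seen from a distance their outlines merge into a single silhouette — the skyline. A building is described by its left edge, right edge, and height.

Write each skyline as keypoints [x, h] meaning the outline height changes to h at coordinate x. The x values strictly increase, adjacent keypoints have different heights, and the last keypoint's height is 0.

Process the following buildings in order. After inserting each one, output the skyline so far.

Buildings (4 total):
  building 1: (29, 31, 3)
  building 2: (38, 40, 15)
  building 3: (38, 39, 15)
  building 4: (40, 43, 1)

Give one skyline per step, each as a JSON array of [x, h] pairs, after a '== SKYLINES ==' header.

== SKYLINES ==
[[29,3],[31,0]]
[[29,3],[31,0],[38,15],[40,0]]
[[29,3],[31,0],[38,15],[40,0]]
[[29,3],[31,0],[38,15],[40,1],[43,0]]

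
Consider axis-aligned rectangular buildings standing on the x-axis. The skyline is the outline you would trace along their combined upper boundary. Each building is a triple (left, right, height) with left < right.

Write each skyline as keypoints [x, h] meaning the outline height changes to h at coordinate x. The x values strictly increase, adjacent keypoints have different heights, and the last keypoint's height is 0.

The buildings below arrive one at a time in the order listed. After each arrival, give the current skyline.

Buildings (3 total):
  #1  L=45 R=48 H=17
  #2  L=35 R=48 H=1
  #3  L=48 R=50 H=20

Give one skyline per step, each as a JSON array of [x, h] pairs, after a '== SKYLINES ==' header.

== SKYLINES ==
[[45,17],[48,0]]
[[35,1],[45,17],[48,0]]
[[35,1],[45,17],[48,20],[50,0]]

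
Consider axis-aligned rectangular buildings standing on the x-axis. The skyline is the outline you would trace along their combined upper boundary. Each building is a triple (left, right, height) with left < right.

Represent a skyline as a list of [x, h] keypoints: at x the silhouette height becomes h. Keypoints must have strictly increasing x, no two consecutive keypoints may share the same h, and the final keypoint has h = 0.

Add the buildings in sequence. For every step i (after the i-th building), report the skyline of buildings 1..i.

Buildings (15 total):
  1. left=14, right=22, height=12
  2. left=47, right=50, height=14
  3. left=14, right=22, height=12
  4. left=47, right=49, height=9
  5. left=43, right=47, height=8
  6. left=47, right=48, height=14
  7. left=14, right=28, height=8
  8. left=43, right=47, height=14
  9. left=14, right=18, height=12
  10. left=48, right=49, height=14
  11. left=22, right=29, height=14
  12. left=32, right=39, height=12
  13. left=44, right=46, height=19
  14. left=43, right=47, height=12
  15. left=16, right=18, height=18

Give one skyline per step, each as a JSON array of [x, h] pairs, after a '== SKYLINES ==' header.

== SKYLINES ==
[[14,12],[22,0]]
[[14,12],[22,0],[47,14],[50,0]]
[[14,12],[22,0],[47,14],[50,0]]
[[14,12],[22,0],[47,14],[50,0]]
[[14,12],[22,0],[43,8],[47,14],[50,0]]
[[14,12],[22,0],[43,8],[47,14],[50,0]]
[[14,12],[22,8],[28,0],[43,8],[47,14],[50,0]]
[[14,12],[22,8],[28,0],[43,14],[50,0]]
[[14,12],[22,8],[28,0],[43,14],[50,0]]
[[14,12],[22,8],[28,0],[43,14],[50,0]]
[[14,12],[22,14],[29,0],[43,14],[50,0]]
[[14,12],[22,14],[29,0],[32,12],[39,0],[43,14],[50,0]]
[[14,12],[22,14],[29,0],[32,12],[39,0],[43,14],[44,19],[46,14],[50,0]]
[[14,12],[22,14],[29,0],[32,12],[39,0],[43,14],[44,19],[46,14],[50,0]]
[[14,12],[16,18],[18,12],[22,14],[29,0],[32,12],[39,0],[43,14],[44,19],[46,14],[50,0]]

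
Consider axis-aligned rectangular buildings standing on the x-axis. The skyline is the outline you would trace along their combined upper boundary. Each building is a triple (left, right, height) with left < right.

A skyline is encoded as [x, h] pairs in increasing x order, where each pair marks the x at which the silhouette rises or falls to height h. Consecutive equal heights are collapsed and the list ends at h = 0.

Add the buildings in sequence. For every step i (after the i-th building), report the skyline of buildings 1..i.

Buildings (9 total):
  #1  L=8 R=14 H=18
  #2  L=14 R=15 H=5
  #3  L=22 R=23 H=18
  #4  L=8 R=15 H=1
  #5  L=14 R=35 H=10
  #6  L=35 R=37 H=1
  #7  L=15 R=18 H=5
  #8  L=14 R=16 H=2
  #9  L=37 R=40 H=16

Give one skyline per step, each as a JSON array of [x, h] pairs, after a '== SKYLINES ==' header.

== SKYLINES ==
[[8,18],[14,0]]
[[8,18],[14,5],[15,0]]
[[8,18],[14,5],[15,0],[22,18],[23,0]]
[[8,18],[14,5],[15,0],[22,18],[23,0]]
[[8,18],[14,10],[22,18],[23,10],[35,0]]
[[8,18],[14,10],[22,18],[23,10],[35,1],[37,0]]
[[8,18],[14,10],[22,18],[23,10],[35,1],[37,0]]
[[8,18],[14,10],[22,18],[23,10],[35,1],[37,0]]
[[8,18],[14,10],[22,18],[23,10],[35,1],[37,16],[40,0]]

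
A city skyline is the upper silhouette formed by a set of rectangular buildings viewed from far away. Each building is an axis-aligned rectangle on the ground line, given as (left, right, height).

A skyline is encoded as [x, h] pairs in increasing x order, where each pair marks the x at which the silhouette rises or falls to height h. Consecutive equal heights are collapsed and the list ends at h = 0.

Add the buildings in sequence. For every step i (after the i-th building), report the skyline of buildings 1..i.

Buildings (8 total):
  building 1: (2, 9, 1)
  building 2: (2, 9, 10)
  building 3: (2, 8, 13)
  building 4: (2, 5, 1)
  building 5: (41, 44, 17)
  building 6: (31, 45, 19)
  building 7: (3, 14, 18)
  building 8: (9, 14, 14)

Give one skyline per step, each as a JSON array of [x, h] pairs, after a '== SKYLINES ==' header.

== SKYLINES ==
[[2,1],[9,0]]
[[2,10],[9,0]]
[[2,13],[8,10],[9,0]]
[[2,13],[8,10],[9,0]]
[[2,13],[8,10],[9,0],[41,17],[44,0]]
[[2,13],[8,10],[9,0],[31,19],[45,0]]
[[2,13],[3,18],[14,0],[31,19],[45,0]]
[[2,13],[3,18],[14,0],[31,19],[45,0]]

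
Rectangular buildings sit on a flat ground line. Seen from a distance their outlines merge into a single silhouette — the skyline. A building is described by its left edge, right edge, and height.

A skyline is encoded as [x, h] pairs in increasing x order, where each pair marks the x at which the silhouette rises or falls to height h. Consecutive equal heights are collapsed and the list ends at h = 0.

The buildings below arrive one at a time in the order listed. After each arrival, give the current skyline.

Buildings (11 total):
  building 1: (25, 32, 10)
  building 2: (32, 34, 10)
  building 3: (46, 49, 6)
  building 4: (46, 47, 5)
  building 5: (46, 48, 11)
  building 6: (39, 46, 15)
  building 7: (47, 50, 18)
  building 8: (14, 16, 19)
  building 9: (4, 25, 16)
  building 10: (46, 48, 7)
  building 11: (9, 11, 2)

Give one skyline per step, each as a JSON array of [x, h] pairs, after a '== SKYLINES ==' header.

== SKYLINES ==
[[25,10],[32,0]]
[[25,10],[34,0]]
[[25,10],[34,0],[46,6],[49,0]]
[[25,10],[34,0],[46,6],[49,0]]
[[25,10],[34,0],[46,11],[48,6],[49,0]]
[[25,10],[34,0],[39,15],[46,11],[48,6],[49,0]]
[[25,10],[34,0],[39,15],[46,11],[47,18],[50,0]]
[[14,19],[16,0],[25,10],[34,0],[39,15],[46,11],[47,18],[50,0]]
[[4,16],[14,19],[16,16],[25,10],[34,0],[39,15],[46,11],[47,18],[50,0]]
[[4,16],[14,19],[16,16],[25,10],[34,0],[39,15],[46,11],[47,18],[50,0]]
[[4,16],[14,19],[16,16],[25,10],[34,0],[39,15],[46,11],[47,18],[50,0]]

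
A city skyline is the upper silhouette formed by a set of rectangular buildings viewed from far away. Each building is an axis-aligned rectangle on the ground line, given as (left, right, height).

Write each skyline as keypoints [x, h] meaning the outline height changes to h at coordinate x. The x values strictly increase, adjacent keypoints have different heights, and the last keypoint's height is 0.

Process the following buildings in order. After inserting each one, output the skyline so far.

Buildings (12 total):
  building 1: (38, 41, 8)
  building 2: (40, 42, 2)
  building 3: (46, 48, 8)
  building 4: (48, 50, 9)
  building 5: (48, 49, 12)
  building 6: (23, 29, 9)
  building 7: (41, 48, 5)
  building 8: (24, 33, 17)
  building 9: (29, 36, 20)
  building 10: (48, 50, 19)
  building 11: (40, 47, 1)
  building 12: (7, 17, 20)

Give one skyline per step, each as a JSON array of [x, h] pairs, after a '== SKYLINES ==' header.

== SKYLINES ==
[[38,8],[41,0]]
[[38,8],[41,2],[42,0]]
[[38,8],[41,2],[42,0],[46,8],[48,0]]
[[38,8],[41,2],[42,0],[46,8],[48,9],[50,0]]
[[38,8],[41,2],[42,0],[46,8],[48,12],[49,9],[50,0]]
[[23,9],[29,0],[38,8],[41,2],[42,0],[46,8],[48,12],[49,9],[50,0]]
[[23,9],[29,0],[38,8],[41,5],[46,8],[48,12],[49,9],[50,0]]
[[23,9],[24,17],[33,0],[38,8],[41,5],[46,8],[48,12],[49,9],[50,0]]
[[23,9],[24,17],[29,20],[36,0],[38,8],[41,5],[46,8],[48,12],[49,9],[50,0]]
[[23,9],[24,17],[29,20],[36,0],[38,8],[41,5],[46,8],[48,19],[50,0]]
[[23,9],[24,17],[29,20],[36,0],[38,8],[41,5],[46,8],[48,19],[50,0]]
[[7,20],[17,0],[23,9],[24,17],[29,20],[36,0],[38,8],[41,5],[46,8],[48,19],[50,0]]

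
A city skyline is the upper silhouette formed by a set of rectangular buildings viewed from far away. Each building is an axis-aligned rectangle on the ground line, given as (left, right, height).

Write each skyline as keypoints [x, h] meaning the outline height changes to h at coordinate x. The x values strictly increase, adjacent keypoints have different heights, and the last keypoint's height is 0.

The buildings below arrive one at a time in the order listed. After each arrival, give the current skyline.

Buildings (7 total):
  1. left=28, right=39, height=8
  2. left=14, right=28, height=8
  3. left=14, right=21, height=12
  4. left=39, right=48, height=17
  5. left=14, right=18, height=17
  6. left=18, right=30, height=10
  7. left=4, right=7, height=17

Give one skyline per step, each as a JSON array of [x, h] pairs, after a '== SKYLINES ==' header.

== SKYLINES ==
[[28,8],[39,0]]
[[14,8],[39,0]]
[[14,12],[21,8],[39,0]]
[[14,12],[21,8],[39,17],[48,0]]
[[14,17],[18,12],[21,8],[39,17],[48,0]]
[[14,17],[18,12],[21,10],[30,8],[39,17],[48,0]]
[[4,17],[7,0],[14,17],[18,12],[21,10],[30,8],[39,17],[48,0]]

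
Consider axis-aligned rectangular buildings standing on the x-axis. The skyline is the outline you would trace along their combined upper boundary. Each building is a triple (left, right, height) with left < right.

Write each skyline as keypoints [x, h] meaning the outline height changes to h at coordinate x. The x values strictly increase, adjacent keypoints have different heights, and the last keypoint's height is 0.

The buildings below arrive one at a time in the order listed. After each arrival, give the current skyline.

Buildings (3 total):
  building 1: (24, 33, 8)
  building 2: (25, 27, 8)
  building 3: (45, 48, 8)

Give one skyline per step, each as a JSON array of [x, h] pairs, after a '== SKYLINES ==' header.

== SKYLINES ==
[[24,8],[33,0]]
[[24,8],[33,0]]
[[24,8],[33,0],[45,8],[48,0]]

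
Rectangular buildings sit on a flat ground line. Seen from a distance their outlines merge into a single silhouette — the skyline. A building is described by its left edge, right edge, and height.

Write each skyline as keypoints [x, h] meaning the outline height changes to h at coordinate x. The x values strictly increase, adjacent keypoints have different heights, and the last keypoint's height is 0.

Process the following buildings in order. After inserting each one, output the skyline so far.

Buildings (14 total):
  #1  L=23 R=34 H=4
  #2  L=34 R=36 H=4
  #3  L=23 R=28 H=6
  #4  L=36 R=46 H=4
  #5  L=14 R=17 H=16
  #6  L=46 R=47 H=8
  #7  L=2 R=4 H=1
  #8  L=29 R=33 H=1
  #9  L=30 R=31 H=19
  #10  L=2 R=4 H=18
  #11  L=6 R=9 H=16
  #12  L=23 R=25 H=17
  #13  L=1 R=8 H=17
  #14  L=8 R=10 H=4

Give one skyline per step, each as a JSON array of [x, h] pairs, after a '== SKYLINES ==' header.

== SKYLINES ==
[[23,4],[34,0]]
[[23,4],[36,0]]
[[23,6],[28,4],[36,0]]
[[23,6],[28,4],[46,0]]
[[14,16],[17,0],[23,6],[28,4],[46,0]]
[[14,16],[17,0],[23,6],[28,4],[46,8],[47,0]]
[[2,1],[4,0],[14,16],[17,0],[23,6],[28,4],[46,8],[47,0]]
[[2,1],[4,0],[14,16],[17,0],[23,6],[28,4],[46,8],[47,0]]
[[2,1],[4,0],[14,16],[17,0],[23,6],[28,4],[30,19],[31,4],[46,8],[47,0]]
[[2,18],[4,0],[14,16],[17,0],[23,6],[28,4],[30,19],[31,4],[46,8],[47,0]]
[[2,18],[4,0],[6,16],[9,0],[14,16],[17,0],[23,6],[28,4],[30,19],[31,4],[46,8],[47,0]]
[[2,18],[4,0],[6,16],[9,0],[14,16],[17,0],[23,17],[25,6],[28,4],[30,19],[31,4],[46,8],[47,0]]
[[1,17],[2,18],[4,17],[8,16],[9,0],[14,16],[17,0],[23,17],[25,6],[28,4],[30,19],[31,4],[46,8],[47,0]]
[[1,17],[2,18],[4,17],[8,16],[9,4],[10,0],[14,16],[17,0],[23,17],[25,6],[28,4],[30,19],[31,4],[46,8],[47,0]]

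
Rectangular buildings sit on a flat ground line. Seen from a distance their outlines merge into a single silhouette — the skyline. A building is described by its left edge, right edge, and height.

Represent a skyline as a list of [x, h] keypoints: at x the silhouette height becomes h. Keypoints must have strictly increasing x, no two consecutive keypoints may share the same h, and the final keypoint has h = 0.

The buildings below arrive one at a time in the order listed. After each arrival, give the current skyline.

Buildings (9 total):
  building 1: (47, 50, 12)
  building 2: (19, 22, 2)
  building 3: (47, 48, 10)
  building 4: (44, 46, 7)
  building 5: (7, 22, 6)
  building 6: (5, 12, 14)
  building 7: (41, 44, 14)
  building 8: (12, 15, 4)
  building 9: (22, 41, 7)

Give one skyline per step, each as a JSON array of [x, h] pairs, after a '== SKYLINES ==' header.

== SKYLINES ==
[[47,12],[50,0]]
[[19,2],[22,0],[47,12],[50,0]]
[[19,2],[22,0],[47,12],[50,0]]
[[19,2],[22,0],[44,7],[46,0],[47,12],[50,0]]
[[7,6],[22,0],[44,7],[46,0],[47,12],[50,0]]
[[5,14],[12,6],[22,0],[44,7],[46,0],[47,12],[50,0]]
[[5,14],[12,6],[22,0],[41,14],[44,7],[46,0],[47,12],[50,0]]
[[5,14],[12,6],[22,0],[41,14],[44,7],[46,0],[47,12],[50,0]]
[[5,14],[12,6],[22,7],[41,14],[44,7],[46,0],[47,12],[50,0]]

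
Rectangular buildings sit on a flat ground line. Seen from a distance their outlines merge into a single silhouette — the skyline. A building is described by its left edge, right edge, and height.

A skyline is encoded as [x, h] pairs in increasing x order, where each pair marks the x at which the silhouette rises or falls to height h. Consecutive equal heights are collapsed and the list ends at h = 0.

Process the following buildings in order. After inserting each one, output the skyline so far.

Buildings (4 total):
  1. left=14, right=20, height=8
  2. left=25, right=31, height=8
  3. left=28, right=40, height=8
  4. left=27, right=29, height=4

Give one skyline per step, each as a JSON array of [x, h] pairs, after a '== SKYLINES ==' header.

== SKYLINES ==
[[14,8],[20,0]]
[[14,8],[20,0],[25,8],[31,0]]
[[14,8],[20,0],[25,8],[40,0]]
[[14,8],[20,0],[25,8],[40,0]]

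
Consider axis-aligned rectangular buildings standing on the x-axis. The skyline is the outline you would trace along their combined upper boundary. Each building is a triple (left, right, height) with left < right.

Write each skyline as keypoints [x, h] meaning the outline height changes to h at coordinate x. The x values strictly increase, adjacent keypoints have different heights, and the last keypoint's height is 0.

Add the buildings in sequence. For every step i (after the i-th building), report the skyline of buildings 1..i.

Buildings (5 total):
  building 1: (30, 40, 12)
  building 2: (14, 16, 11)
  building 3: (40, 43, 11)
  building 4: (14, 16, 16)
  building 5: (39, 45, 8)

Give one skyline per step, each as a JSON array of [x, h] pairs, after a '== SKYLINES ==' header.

== SKYLINES ==
[[30,12],[40,0]]
[[14,11],[16,0],[30,12],[40,0]]
[[14,11],[16,0],[30,12],[40,11],[43,0]]
[[14,16],[16,0],[30,12],[40,11],[43,0]]
[[14,16],[16,0],[30,12],[40,11],[43,8],[45,0]]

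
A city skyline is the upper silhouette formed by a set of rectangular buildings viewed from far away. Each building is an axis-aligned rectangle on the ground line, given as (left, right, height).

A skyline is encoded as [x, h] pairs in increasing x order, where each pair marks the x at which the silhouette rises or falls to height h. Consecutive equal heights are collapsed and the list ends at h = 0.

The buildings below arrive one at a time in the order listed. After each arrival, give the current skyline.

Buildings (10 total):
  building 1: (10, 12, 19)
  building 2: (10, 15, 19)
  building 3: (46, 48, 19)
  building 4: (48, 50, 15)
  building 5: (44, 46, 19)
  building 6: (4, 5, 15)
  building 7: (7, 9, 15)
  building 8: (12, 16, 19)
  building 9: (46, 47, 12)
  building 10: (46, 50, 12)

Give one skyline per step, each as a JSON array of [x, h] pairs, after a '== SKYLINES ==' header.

== SKYLINES ==
[[10,19],[12,0]]
[[10,19],[15,0]]
[[10,19],[15,0],[46,19],[48,0]]
[[10,19],[15,0],[46,19],[48,15],[50,0]]
[[10,19],[15,0],[44,19],[48,15],[50,0]]
[[4,15],[5,0],[10,19],[15,0],[44,19],[48,15],[50,0]]
[[4,15],[5,0],[7,15],[9,0],[10,19],[15,0],[44,19],[48,15],[50,0]]
[[4,15],[5,0],[7,15],[9,0],[10,19],[16,0],[44,19],[48,15],[50,0]]
[[4,15],[5,0],[7,15],[9,0],[10,19],[16,0],[44,19],[48,15],[50,0]]
[[4,15],[5,0],[7,15],[9,0],[10,19],[16,0],[44,19],[48,15],[50,0]]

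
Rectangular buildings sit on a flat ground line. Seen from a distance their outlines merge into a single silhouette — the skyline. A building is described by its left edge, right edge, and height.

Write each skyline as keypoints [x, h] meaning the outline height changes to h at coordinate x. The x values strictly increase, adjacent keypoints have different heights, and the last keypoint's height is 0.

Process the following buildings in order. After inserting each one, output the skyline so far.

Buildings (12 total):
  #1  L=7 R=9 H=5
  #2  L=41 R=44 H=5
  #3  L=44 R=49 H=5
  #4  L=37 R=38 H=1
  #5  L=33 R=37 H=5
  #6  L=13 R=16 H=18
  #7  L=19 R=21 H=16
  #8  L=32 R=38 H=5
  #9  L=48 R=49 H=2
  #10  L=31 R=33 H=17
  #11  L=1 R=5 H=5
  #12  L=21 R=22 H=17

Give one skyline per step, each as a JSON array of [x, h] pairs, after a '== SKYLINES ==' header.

== SKYLINES ==
[[7,5],[9,0]]
[[7,5],[9,0],[41,5],[44,0]]
[[7,5],[9,0],[41,5],[49,0]]
[[7,5],[9,0],[37,1],[38,0],[41,5],[49,0]]
[[7,5],[9,0],[33,5],[37,1],[38,0],[41,5],[49,0]]
[[7,5],[9,0],[13,18],[16,0],[33,5],[37,1],[38,0],[41,5],[49,0]]
[[7,5],[9,0],[13,18],[16,0],[19,16],[21,0],[33,5],[37,1],[38,0],[41,5],[49,0]]
[[7,5],[9,0],[13,18],[16,0],[19,16],[21,0],[32,5],[38,0],[41,5],[49,0]]
[[7,5],[9,0],[13,18],[16,0],[19,16],[21,0],[32,5],[38,0],[41,5],[49,0]]
[[7,5],[9,0],[13,18],[16,0],[19,16],[21,0],[31,17],[33,5],[38,0],[41,5],[49,0]]
[[1,5],[5,0],[7,5],[9,0],[13,18],[16,0],[19,16],[21,0],[31,17],[33,5],[38,0],[41,5],[49,0]]
[[1,5],[5,0],[7,5],[9,0],[13,18],[16,0],[19,16],[21,17],[22,0],[31,17],[33,5],[38,0],[41,5],[49,0]]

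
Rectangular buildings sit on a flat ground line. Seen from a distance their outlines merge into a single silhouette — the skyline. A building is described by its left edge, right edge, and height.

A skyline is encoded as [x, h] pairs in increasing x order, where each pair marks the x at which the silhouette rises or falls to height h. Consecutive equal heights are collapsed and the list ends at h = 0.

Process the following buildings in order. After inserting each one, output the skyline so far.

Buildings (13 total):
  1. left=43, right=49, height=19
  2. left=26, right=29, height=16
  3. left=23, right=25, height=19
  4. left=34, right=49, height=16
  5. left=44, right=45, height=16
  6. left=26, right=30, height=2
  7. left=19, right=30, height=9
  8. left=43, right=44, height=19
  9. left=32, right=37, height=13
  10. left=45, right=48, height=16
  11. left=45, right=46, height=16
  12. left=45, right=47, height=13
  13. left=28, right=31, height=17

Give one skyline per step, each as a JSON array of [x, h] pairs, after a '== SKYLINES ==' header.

== SKYLINES ==
[[43,19],[49,0]]
[[26,16],[29,0],[43,19],[49,0]]
[[23,19],[25,0],[26,16],[29,0],[43,19],[49,0]]
[[23,19],[25,0],[26,16],[29,0],[34,16],[43,19],[49,0]]
[[23,19],[25,0],[26,16],[29,0],[34,16],[43,19],[49,0]]
[[23,19],[25,0],[26,16],[29,2],[30,0],[34,16],[43,19],[49,0]]
[[19,9],[23,19],[25,9],[26,16],[29,9],[30,0],[34,16],[43,19],[49,0]]
[[19,9],[23,19],[25,9],[26,16],[29,9],[30,0],[34,16],[43,19],[49,0]]
[[19,9],[23,19],[25,9],[26,16],[29,9],[30,0],[32,13],[34,16],[43,19],[49,0]]
[[19,9],[23,19],[25,9],[26,16],[29,9],[30,0],[32,13],[34,16],[43,19],[49,0]]
[[19,9],[23,19],[25,9],[26,16],[29,9],[30,0],[32,13],[34,16],[43,19],[49,0]]
[[19,9],[23,19],[25,9],[26,16],[29,9],[30,0],[32,13],[34,16],[43,19],[49,0]]
[[19,9],[23,19],[25,9],[26,16],[28,17],[31,0],[32,13],[34,16],[43,19],[49,0]]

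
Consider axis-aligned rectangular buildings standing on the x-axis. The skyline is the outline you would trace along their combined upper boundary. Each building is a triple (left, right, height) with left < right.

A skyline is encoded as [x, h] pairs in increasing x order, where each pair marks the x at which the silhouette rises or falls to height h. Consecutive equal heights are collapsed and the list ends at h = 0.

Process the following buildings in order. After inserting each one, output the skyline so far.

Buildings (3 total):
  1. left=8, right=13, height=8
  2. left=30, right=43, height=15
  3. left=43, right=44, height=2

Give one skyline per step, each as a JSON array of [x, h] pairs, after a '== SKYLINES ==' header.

== SKYLINES ==
[[8,8],[13,0]]
[[8,8],[13,0],[30,15],[43,0]]
[[8,8],[13,0],[30,15],[43,2],[44,0]]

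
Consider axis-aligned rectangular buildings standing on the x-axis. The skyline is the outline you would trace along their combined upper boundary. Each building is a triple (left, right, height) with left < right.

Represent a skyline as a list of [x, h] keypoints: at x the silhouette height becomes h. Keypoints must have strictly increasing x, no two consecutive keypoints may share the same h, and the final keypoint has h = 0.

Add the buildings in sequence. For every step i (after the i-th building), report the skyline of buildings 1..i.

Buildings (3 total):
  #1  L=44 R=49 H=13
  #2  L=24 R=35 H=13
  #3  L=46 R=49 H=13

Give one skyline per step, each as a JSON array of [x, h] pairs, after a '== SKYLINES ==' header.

== SKYLINES ==
[[44,13],[49,0]]
[[24,13],[35,0],[44,13],[49,0]]
[[24,13],[35,0],[44,13],[49,0]]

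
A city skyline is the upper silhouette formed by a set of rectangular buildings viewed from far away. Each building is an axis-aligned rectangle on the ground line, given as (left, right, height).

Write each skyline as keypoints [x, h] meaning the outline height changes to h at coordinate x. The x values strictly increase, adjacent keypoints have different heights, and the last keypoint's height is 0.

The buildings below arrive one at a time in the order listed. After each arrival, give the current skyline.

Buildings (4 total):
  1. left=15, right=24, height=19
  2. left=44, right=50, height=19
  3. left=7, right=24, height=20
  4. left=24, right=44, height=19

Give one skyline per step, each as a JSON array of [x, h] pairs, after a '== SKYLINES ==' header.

== SKYLINES ==
[[15,19],[24,0]]
[[15,19],[24,0],[44,19],[50,0]]
[[7,20],[24,0],[44,19],[50,0]]
[[7,20],[24,19],[50,0]]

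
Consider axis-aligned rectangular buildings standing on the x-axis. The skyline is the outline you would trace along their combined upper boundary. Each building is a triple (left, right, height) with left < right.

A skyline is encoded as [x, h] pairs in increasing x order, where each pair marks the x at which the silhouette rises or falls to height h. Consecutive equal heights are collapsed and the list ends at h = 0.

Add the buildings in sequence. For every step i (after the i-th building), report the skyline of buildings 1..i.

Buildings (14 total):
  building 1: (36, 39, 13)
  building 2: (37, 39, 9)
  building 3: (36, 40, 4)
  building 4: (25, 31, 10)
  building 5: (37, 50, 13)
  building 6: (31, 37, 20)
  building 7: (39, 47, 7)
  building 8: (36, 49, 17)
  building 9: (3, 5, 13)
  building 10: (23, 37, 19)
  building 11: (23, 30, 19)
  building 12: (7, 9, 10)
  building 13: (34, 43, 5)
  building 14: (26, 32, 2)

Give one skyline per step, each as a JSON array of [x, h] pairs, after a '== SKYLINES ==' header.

== SKYLINES ==
[[36,13],[39,0]]
[[36,13],[39,0]]
[[36,13],[39,4],[40,0]]
[[25,10],[31,0],[36,13],[39,4],[40,0]]
[[25,10],[31,0],[36,13],[50,0]]
[[25,10],[31,20],[37,13],[50,0]]
[[25,10],[31,20],[37,13],[50,0]]
[[25,10],[31,20],[37,17],[49,13],[50,0]]
[[3,13],[5,0],[25,10],[31,20],[37,17],[49,13],[50,0]]
[[3,13],[5,0],[23,19],[31,20],[37,17],[49,13],[50,0]]
[[3,13],[5,0],[23,19],[31,20],[37,17],[49,13],[50,0]]
[[3,13],[5,0],[7,10],[9,0],[23,19],[31,20],[37,17],[49,13],[50,0]]
[[3,13],[5,0],[7,10],[9,0],[23,19],[31,20],[37,17],[49,13],[50,0]]
[[3,13],[5,0],[7,10],[9,0],[23,19],[31,20],[37,17],[49,13],[50,0]]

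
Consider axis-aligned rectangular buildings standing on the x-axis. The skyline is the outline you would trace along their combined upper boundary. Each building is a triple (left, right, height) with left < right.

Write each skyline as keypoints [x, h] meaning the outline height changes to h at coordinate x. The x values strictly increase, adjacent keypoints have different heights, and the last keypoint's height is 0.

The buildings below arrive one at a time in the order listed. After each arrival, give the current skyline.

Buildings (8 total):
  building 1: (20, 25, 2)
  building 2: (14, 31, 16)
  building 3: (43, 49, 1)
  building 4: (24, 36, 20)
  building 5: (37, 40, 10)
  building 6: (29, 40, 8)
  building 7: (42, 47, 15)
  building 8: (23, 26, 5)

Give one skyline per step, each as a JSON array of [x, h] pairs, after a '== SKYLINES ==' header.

== SKYLINES ==
[[20,2],[25,0]]
[[14,16],[31,0]]
[[14,16],[31,0],[43,1],[49,0]]
[[14,16],[24,20],[36,0],[43,1],[49,0]]
[[14,16],[24,20],[36,0],[37,10],[40,0],[43,1],[49,0]]
[[14,16],[24,20],[36,8],[37,10],[40,0],[43,1],[49,0]]
[[14,16],[24,20],[36,8],[37,10],[40,0],[42,15],[47,1],[49,0]]
[[14,16],[24,20],[36,8],[37,10],[40,0],[42,15],[47,1],[49,0]]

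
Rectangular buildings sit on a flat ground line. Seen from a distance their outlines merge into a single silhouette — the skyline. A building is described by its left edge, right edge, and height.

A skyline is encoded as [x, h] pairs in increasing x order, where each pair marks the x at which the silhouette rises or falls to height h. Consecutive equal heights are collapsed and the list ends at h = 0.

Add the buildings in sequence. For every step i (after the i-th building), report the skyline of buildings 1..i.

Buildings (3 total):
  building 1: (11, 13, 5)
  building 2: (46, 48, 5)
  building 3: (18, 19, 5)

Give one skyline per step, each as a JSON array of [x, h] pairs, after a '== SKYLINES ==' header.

== SKYLINES ==
[[11,5],[13,0]]
[[11,5],[13,0],[46,5],[48,0]]
[[11,5],[13,0],[18,5],[19,0],[46,5],[48,0]]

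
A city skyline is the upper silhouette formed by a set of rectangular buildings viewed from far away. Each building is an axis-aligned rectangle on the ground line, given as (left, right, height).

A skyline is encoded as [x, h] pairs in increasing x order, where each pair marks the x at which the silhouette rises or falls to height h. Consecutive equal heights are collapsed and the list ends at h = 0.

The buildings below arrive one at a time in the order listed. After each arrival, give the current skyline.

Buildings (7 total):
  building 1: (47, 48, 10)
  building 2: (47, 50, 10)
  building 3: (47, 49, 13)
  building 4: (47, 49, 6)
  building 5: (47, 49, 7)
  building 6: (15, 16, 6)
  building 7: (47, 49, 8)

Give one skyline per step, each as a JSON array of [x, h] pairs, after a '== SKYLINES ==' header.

== SKYLINES ==
[[47,10],[48,0]]
[[47,10],[50,0]]
[[47,13],[49,10],[50,0]]
[[47,13],[49,10],[50,0]]
[[47,13],[49,10],[50,0]]
[[15,6],[16,0],[47,13],[49,10],[50,0]]
[[15,6],[16,0],[47,13],[49,10],[50,0]]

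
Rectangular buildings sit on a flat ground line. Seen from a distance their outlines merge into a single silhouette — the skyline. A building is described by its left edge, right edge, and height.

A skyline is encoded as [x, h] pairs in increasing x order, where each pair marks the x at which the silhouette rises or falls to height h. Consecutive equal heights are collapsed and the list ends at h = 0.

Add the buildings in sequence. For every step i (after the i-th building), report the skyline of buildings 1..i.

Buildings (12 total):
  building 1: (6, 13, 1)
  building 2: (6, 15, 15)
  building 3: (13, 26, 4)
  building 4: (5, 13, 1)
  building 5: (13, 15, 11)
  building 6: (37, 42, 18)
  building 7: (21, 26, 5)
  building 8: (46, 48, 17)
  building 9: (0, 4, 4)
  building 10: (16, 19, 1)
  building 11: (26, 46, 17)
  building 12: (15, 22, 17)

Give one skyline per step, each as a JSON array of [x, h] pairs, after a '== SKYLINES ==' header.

== SKYLINES ==
[[6,1],[13,0]]
[[6,15],[15,0]]
[[6,15],[15,4],[26,0]]
[[5,1],[6,15],[15,4],[26,0]]
[[5,1],[6,15],[15,4],[26,0]]
[[5,1],[6,15],[15,4],[26,0],[37,18],[42,0]]
[[5,1],[6,15],[15,4],[21,5],[26,0],[37,18],[42,0]]
[[5,1],[6,15],[15,4],[21,5],[26,0],[37,18],[42,0],[46,17],[48,0]]
[[0,4],[4,0],[5,1],[6,15],[15,4],[21,5],[26,0],[37,18],[42,0],[46,17],[48,0]]
[[0,4],[4,0],[5,1],[6,15],[15,4],[21,5],[26,0],[37,18],[42,0],[46,17],[48,0]]
[[0,4],[4,0],[5,1],[6,15],[15,4],[21,5],[26,17],[37,18],[42,17],[48,0]]
[[0,4],[4,0],[5,1],[6,15],[15,17],[22,5],[26,17],[37,18],[42,17],[48,0]]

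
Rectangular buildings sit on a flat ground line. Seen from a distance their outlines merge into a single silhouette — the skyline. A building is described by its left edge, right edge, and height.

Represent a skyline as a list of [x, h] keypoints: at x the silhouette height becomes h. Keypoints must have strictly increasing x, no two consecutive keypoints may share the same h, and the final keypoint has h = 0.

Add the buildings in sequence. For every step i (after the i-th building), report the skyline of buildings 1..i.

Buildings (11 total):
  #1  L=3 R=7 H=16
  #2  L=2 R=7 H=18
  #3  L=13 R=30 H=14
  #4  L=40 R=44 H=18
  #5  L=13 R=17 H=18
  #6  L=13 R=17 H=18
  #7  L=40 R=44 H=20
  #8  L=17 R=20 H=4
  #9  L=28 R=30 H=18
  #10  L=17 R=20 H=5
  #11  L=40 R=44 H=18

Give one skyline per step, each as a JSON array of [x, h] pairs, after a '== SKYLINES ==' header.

== SKYLINES ==
[[3,16],[7,0]]
[[2,18],[7,0]]
[[2,18],[7,0],[13,14],[30,0]]
[[2,18],[7,0],[13,14],[30,0],[40,18],[44,0]]
[[2,18],[7,0],[13,18],[17,14],[30,0],[40,18],[44,0]]
[[2,18],[7,0],[13,18],[17,14],[30,0],[40,18],[44,0]]
[[2,18],[7,0],[13,18],[17,14],[30,0],[40,20],[44,0]]
[[2,18],[7,0],[13,18],[17,14],[30,0],[40,20],[44,0]]
[[2,18],[7,0],[13,18],[17,14],[28,18],[30,0],[40,20],[44,0]]
[[2,18],[7,0],[13,18],[17,14],[28,18],[30,0],[40,20],[44,0]]
[[2,18],[7,0],[13,18],[17,14],[28,18],[30,0],[40,20],[44,0]]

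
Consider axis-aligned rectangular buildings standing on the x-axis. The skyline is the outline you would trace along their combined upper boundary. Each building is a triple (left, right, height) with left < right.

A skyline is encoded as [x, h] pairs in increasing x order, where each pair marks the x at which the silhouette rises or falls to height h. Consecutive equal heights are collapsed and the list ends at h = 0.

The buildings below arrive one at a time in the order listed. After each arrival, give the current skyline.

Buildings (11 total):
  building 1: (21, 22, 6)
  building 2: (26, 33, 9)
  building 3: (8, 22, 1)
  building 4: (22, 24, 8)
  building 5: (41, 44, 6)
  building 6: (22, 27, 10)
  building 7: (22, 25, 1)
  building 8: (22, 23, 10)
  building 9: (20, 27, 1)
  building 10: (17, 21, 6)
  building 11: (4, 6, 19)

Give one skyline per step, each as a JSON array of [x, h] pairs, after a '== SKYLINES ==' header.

== SKYLINES ==
[[21,6],[22,0]]
[[21,6],[22,0],[26,9],[33,0]]
[[8,1],[21,6],[22,0],[26,9],[33,0]]
[[8,1],[21,6],[22,8],[24,0],[26,9],[33,0]]
[[8,1],[21,6],[22,8],[24,0],[26,9],[33,0],[41,6],[44,0]]
[[8,1],[21,6],[22,10],[27,9],[33,0],[41,6],[44,0]]
[[8,1],[21,6],[22,10],[27,9],[33,0],[41,6],[44,0]]
[[8,1],[21,6],[22,10],[27,9],[33,0],[41,6],[44,0]]
[[8,1],[21,6],[22,10],[27,9],[33,0],[41,6],[44,0]]
[[8,1],[17,6],[22,10],[27,9],[33,0],[41,6],[44,0]]
[[4,19],[6,0],[8,1],[17,6],[22,10],[27,9],[33,0],[41,6],[44,0]]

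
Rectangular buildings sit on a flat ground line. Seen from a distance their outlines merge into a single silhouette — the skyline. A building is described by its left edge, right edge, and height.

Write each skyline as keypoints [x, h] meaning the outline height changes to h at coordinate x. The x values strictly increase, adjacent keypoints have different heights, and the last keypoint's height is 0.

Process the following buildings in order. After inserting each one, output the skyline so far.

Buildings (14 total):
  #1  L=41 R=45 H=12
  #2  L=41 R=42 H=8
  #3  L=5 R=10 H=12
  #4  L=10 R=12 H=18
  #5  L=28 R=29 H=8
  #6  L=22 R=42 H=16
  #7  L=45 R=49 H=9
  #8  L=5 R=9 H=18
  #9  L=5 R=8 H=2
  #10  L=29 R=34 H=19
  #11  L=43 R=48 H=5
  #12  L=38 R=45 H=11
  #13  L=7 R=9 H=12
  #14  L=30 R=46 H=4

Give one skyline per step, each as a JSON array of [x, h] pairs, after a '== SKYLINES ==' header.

== SKYLINES ==
[[41,12],[45,0]]
[[41,12],[45,0]]
[[5,12],[10,0],[41,12],[45,0]]
[[5,12],[10,18],[12,0],[41,12],[45,0]]
[[5,12],[10,18],[12,0],[28,8],[29,0],[41,12],[45,0]]
[[5,12],[10,18],[12,0],[22,16],[42,12],[45,0]]
[[5,12],[10,18],[12,0],[22,16],[42,12],[45,9],[49,0]]
[[5,18],[9,12],[10,18],[12,0],[22,16],[42,12],[45,9],[49,0]]
[[5,18],[9,12],[10,18],[12,0],[22,16],[42,12],[45,9],[49,0]]
[[5,18],[9,12],[10,18],[12,0],[22,16],[29,19],[34,16],[42,12],[45,9],[49,0]]
[[5,18],[9,12],[10,18],[12,0],[22,16],[29,19],[34,16],[42,12],[45,9],[49,0]]
[[5,18],[9,12],[10,18],[12,0],[22,16],[29,19],[34,16],[42,12],[45,9],[49,0]]
[[5,18],[9,12],[10,18],[12,0],[22,16],[29,19],[34,16],[42,12],[45,9],[49,0]]
[[5,18],[9,12],[10,18],[12,0],[22,16],[29,19],[34,16],[42,12],[45,9],[49,0]]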